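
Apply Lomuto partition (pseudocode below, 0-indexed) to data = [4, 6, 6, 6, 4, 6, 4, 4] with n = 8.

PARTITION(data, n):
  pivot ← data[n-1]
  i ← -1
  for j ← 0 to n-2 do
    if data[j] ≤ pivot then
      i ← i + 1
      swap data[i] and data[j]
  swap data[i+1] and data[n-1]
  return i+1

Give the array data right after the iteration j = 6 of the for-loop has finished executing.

pivot=4, i=-1
j=0: 4≤4, i=0, swap(0,0) ⇒ [4, 6, 6, 6, 4, 6, 4, 4]
j=1: 6>4, skip
j=2: 6>4, skip
j=3: 6>4, skip
j=4: 4≤4, i=1, swap(1,4) ⇒ [4, 4, 6, 6, 6, 6, 4, 4]
j=5: 6>4, skip
j=6: 4≤4, i=2, swap(2,6) ⇒ [4, 4, 4, 6, 6, 6, 6, 4]
(after j=6) data = [4, 4, 4, 6, 6, 6, 6, 4]

[4, 4, 4, 6, 6, 6, 6, 4]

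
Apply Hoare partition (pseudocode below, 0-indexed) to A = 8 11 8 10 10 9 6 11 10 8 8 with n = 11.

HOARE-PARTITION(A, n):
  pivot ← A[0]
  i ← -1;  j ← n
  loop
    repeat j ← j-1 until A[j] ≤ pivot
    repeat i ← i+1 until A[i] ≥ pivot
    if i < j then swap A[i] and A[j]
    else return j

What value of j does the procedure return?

pivot = A[0] = 8; i = -1, j = 11
j→10 (A[10]=8≤8), i→0 (A[0]=8≥8); i<j, swap → 8 11 8 10 10 9 6 11 10 8 8
j→9 (A[9]=8≤8), i→1 (A[1]=11≥8); i<j, swap → 8 8 8 10 10 9 6 11 10 11 8
j→6 (A[6]=6≤8), i→2 (A[2]=8≥8); i<j, swap → 8 8 6 10 10 9 8 11 10 11 8
j→2, i→3; i≥j, return j=2. A = 8 8 6 10 10 9 8 11 10 11 8

2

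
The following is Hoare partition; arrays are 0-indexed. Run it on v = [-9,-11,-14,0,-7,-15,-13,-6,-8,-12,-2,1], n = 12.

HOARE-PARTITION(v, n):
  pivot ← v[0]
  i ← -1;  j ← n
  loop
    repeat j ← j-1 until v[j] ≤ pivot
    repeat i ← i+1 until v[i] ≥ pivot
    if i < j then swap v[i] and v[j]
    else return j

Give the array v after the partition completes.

pivot=-9
j stops at 9 (-12), i stops at 0 (-9); swap ⇒ [-12,-11,-14,0,-7,-15,-13,-6,-8,-9,-2,1]
j stops at 6 (-13), i stops at 3 (0); swap ⇒ [-12,-11,-14,-13,-7,-15,0,-6,-8,-9,-2,1]
j stops at 5 (-15), i stops at 4 (-7); swap ⇒ [-12,-11,-14,-13,-15,-7,0,-6,-8,-9,-2,1]
j stops at 4, i stops at 5; i≥j ⇒ return 4. v=[-12,-11,-14,-13,-15,-7,0,-6,-8,-9,-2,1]

[-12,-11,-14,-13,-15,-7,0,-6,-8,-9,-2,1]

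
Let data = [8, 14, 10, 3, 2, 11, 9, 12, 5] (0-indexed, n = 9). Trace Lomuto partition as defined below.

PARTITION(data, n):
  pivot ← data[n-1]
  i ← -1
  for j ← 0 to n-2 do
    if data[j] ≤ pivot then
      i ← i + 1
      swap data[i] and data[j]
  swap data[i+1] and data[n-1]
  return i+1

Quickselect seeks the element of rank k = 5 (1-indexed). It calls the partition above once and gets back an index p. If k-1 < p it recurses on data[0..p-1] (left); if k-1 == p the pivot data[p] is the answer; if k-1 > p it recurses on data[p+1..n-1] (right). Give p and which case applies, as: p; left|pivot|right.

pivot = data[8] = 5; i = -1
j=0: data[0]=8 > 5 → no swap
j=1: data[1]=14 > 5 → no swap
j=2: data[2]=10 > 5 → no swap
j=3: data[3]=3 ≤ 5 → i=0, swap data[0],data[3] → [3, 14, 10, 8, 2, 11, 9, 12, 5]
j=4: data[4]=2 ≤ 5 → i=1, swap data[1],data[4] → [3, 2, 10, 8, 14, 11, 9, 12, 5]
j=5: data[5]=11 > 5 → no swap
j=6: data[6]=9 > 5 → no swap
j=7: data[7]=12 > 5 → no swap
final swap data[2],data[8] → [3, 2, 5, 8, 14, 11, 9, 12, 10]; return 2
p = 2; k-1 = 4 > 2 ⇒ right

2; right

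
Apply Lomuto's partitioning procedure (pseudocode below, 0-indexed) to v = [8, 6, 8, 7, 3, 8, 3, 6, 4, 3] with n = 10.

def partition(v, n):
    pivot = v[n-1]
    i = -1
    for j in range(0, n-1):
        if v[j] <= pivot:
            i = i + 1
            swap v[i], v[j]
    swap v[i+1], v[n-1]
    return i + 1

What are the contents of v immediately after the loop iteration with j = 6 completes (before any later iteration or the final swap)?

[3, 3, 8, 7, 8, 8, 6, 6, 4, 3]

pivot=3, i=-1
j=0: 8>3, skip
j=1: 6>3, skip
j=2: 8>3, skip
j=3: 7>3, skip
j=4: 3≤3, i=0, swap(0,4) ⇒ [3, 6, 8, 7, 8, 8, 3, 6, 4, 3]
j=5: 8>3, skip
j=6: 3≤3, i=1, swap(1,6) ⇒ [3, 3, 8, 7, 8, 8, 6, 6, 4, 3]
(after j=6) v = [3, 3, 8, 7, 8, 8, 6, 6, 4, 3]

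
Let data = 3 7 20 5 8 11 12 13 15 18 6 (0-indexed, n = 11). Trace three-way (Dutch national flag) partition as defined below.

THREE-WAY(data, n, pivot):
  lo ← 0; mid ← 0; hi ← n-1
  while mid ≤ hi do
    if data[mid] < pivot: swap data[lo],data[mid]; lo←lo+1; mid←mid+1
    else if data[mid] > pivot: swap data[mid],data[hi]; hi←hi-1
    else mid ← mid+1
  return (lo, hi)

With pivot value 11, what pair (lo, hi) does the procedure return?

pivot = 11; lo=0, mid=0, hi=10
data[mid]=3<11: swap data[0],data[0]; lo=1,mid=1 → 3 7 20 5 8 11 12 13 15 18 6
data[mid]=7<11: swap data[1],data[1]; lo=2,mid=2 → 3 7 20 5 8 11 12 13 15 18 6
data[mid]=20>11: swap data[2],data[10]; hi=9 → 3 7 6 5 8 11 12 13 15 18 20
data[mid]=6<11: swap data[2],data[2]; lo=3,mid=3 → 3 7 6 5 8 11 12 13 15 18 20
data[mid]=5<11: swap data[3],data[3]; lo=4,mid=4 → 3 7 6 5 8 11 12 13 15 18 20
data[mid]=8<11: swap data[4],data[4]; lo=5,mid=5 → 3 7 6 5 8 11 12 13 15 18 20
data[mid]=11=11: mid=6
data[mid]=12>11: swap data[6],data[9]; hi=8 → 3 7 6 5 8 11 18 13 15 12 20
data[mid]=18>11: swap data[6],data[8]; hi=7 → 3 7 6 5 8 11 15 13 18 12 20
data[mid]=15>11: swap data[6],data[7]; hi=6 → 3 7 6 5 8 11 13 15 18 12 20
data[mid]=13>11: swap data[6],data[6]; hi=5 → 3 7 6 5 8 11 13 15 18 12 20
end: lo=5, hi=5; data = 3 7 6 5 8 11 13 15 18 12 20

(5, 5)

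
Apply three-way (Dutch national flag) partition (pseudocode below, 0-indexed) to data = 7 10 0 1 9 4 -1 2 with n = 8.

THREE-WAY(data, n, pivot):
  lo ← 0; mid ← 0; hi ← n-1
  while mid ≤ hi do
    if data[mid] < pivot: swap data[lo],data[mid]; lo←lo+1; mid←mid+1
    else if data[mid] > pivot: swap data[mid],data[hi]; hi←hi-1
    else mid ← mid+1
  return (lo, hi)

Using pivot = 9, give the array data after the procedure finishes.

pivot = 9; lo=0, mid=0, hi=7
data[mid]=7<9: swap data[0],data[0]; lo=1,mid=1 → 7 10 0 1 9 4 -1 2
data[mid]=10>9: swap data[1],data[7]; hi=6 → 7 2 0 1 9 4 -1 10
data[mid]=2<9: swap data[1],data[1]; lo=2,mid=2 → 7 2 0 1 9 4 -1 10
data[mid]=0<9: swap data[2],data[2]; lo=3,mid=3 → 7 2 0 1 9 4 -1 10
data[mid]=1<9: swap data[3],data[3]; lo=4,mid=4 → 7 2 0 1 9 4 -1 10
data[mid]=9=9: mid=5
data[mid]=4<9: swap data[4],data[5]; lo=5,mid=6 → 7 2 0 1 4 9 -1 10
data[mid]=-1<9: swap data[5],data[6]; lo=6,mid=7 → 7 2 0 1 4 -1 9 10
end: lo=6, hi=6; data = 7 2 0 1 4 -1 9 10

7 2 0 1 4 -1 9 10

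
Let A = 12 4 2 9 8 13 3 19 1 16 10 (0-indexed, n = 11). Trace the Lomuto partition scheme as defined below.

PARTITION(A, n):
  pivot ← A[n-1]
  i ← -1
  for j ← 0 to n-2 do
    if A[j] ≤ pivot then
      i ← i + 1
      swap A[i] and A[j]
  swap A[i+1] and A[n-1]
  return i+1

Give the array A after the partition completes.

4 2 9 8 3 1 10 19 13 16 12

pivot = A[10] = 10; i = -1
j=0: A[0]=12 > 10 → no swap
j=1: A[1]=4 ≤ 10 → i=0, swap A[0],A[1] → 4 12 2 9 8 13 3 19 1 16 10
j=2: A[2]=2 ≤ 10 → i=1, swap A[1],A[2] → 4 2 12 9 8 13 3 19 1 16 10
j=3: A[3]=9 ≤ 10 → i=2, swap A[2],A[3] → 4 2 9 12 8 13 3 19 1 16 10
j=4: A[4]=8 ≤ 10 → i=3, swap A[3],A[4] → 4 2 9 8 12 13 3 19 1 16 10
j=5: A[5]=13 > 10 → no swap
j=6: A[6]=3 ≤ 10 → i=4, swap A[4],A[6] → 4 2 9 8 3 13 12 19 1 16 10
j=7: A[7]=19 > 10 → no swap
j=8: A[8]=1 ≤ 10 → i=5, swap A[5],A[8] → 4 2 9 8 3 1 12 19 13 16 10
j=9: A[9]=16 > 10 → no swap
final swap A[6],A[10] → 4 2 9 8 3 1 10 19 13 16 12; return 6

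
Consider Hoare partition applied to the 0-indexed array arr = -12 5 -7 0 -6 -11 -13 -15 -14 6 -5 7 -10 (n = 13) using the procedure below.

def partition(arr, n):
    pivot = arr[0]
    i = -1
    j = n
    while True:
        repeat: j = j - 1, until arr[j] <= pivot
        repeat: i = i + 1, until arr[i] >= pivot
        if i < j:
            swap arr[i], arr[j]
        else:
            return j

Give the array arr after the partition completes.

pivot = arr[0] = -12; i = -1, j = 13
j→8 (arr[8]=-14≤-12), i→0 (arr[0]=-12≥-12); i<j, swap → -14 5 -7 0 -6 -11 -13 -15 -12 6 -5 7 -10
j→7 (arr[7]=-15≤-12), i→1 (arr[1]=5≥-12); i<j, swap → -14 -15 -7 0 -6 -11 -13 5 -12 6 -5 7 -10
j→6 (arr[6]=-13≤-12), i→2 (arr[2]=-7≥-12); i<j, swap → -14 -15 -13 0 -6 -11 -7 5 -12 6 -5 7 -10
j→2, i→3; i≥j, return j=2. arr = -14 -15 -13 0 -6 -11 -7 5 -12 6 -5 7 -10

-14 -15 -13 0 -6 -11 -7 5 -12 6 -5 7 -10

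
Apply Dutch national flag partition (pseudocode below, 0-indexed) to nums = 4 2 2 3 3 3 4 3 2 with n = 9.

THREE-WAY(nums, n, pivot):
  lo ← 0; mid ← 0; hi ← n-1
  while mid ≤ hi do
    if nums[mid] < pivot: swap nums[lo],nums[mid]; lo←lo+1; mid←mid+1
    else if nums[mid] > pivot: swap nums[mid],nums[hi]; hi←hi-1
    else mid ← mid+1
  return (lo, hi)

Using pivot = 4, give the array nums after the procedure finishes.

lo=0 mid=0 hi=8
4=4: mid=1
2<4: swap(0,1), lo=1 mid=2 ⇒ 2 4 2 3 3 3 4 3 2
2<4: swap(1,2), lo=2 mid=3 ⇒ 2 2 4 3 3 3 4 3 2
3<4: swap(2,3), lo=3 mid=4 ⇒ 2 2 3 4 3 3 4 3 2
3<4: swap(3,4), lo=4 mid=5 ⇒ 2 2 3 3 4 3 4 3 2
3<4: swap(4,5), lo=5 mid=6 ⇒ 2 2 3 3 3 4 4 3 2
4=4: mid=7
3<4: swap(5,7), lo=6 mid=8 ⇒ 2 2 3 3 3 3 4 4 2
2<4: swap(6,8), lo=7 mid=9 ⇒ 2 2 3 3 3 3 2 4 4
done. lo=7 hi=8; nums=2 2 3 3 3 3 2 4 4

2 2 3 3 3 3 2 4 4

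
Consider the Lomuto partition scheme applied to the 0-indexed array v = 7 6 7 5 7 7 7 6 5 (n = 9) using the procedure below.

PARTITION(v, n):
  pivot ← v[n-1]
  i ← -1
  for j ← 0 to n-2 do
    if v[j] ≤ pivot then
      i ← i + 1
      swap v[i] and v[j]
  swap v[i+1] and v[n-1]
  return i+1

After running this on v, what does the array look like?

pivot=5, i=-1
j=0: 7>5, skip
j=1: 6>5, skip
j=2: 7>5, skip
j=3: 5≤5, i=0, swap(0,3) ⇒ 5 6 7 7 7 7 7 6 5
j=4: 7>5, skip
j=5: 7>5, skip
j=6: 7>5, skip
j=7: 6>5, skip
swap(1,8) ⇒ 5 5 7 7 7 7 7 6 6; return 1

5 5 7 7 7 7 7 6 6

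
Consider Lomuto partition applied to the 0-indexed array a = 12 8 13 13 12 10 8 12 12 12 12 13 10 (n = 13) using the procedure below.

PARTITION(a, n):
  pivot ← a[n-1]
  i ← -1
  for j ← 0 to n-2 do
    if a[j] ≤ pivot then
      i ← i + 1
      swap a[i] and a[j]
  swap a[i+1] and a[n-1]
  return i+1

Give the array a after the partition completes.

8 10 8 10 12 12 13 12 12 12 12 13 13

pivot = a[12] = 10; i = -1
j=0: a[0]=12 > 10 → no swap
j=1: a[1]=8 ≤ 10 → i=0, swap a[0],a[1] → 8 12 13 13 12 10 8 12 12 12 12 13 10
j=2: a[2]=13 > 10 → no swap
j=3: a[3]=13 > 10 → no swap
j=4: a[4]=12 > 10 → no swap
j=5: a[5]=10 ≤ 10 → i=1, swap a[1],a[5] → 8 10 13 13 12 12 8 12 12 12 12 13 10
j=6: a[6]=8 ≤ 10 → i=2, swap a[2],a[6] → 8 10 8 13 12 12 13 12 12 12 12 13 10
j=7: a[7]=12 > 10 → no swap
j=8: a[8]=12 > 10 → no swap
j=9: a[9]=12 > 10 → no swap
j=10: a[10]=12 > 10 → no swap
j=11: a[11]=13 > 10 → no swap
final swap a[3],a[12] → 8 10 8 10 12 12 13 12 12 12 12 13 13; return 3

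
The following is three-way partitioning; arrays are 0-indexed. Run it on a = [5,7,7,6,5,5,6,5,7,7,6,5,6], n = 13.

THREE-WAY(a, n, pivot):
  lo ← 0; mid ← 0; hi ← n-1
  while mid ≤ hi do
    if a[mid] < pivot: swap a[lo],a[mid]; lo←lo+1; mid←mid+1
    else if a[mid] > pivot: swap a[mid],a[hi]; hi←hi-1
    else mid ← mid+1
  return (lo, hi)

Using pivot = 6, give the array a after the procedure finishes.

[5,5,5,5,5,6,6,6,6,7,7,7,7]

pivot = 6; lo=0, mid=0, hi=12
a[mid]=5<6: swap a[0],a[0]; lo=1,mid=1 → [5,7,7,6,5,5,6,5,7,7,6,5,6]
a[mid]=7>6: swap a[1],a[12]; hi=11 → [5,6,7,6,5,5,6,5,7,7,6,5,7]
a[mid]=6=6: mid=2
a[mid]=7>6: swap a[2],a[11]; hi=10 → [5,6,5,6,5,5,6,5,7,7,6,7,7]
a[mid]=5<6: swap a[1],a[2]; lo=2,mid=3 → [5,5,6,6,5,5,6,5,7,7,6,7,7]
a[mid]=6=6: mid=4
a[mid]=5<6: swap a[2],a[4]; lo=3,mid=5 → [5,5,5,6,6,5,6,5,7,7,6,7,7]
a[mid]=5<6: swap a[3],a[5]; lo=4,mid=6 → [5,5,5,5,6,6,6,5,7,7,6,7,7]
a[mid]=6=6: mid=7
a[mid]=5<6: swap a[4],a[7]; lo=5,mid=8 → [5,5,5,5,5,6,6,6,7,7,6,7,7]
a[mid]=7>6: swap a[8],a[10]; hi=9 → [5,5,5,5,5,6,6,6,6,7,7,7,7]
a[mid]=6=6: mid=9
a[mid]=7>6: swap a[9],a[9]; hi=8 → [5,5,5,5,5,6,6,6,6,7,7,7,7]
end: lo=5, hi=8; a = [5,5,5,5,5,6,6,6,6,7,7,7,7]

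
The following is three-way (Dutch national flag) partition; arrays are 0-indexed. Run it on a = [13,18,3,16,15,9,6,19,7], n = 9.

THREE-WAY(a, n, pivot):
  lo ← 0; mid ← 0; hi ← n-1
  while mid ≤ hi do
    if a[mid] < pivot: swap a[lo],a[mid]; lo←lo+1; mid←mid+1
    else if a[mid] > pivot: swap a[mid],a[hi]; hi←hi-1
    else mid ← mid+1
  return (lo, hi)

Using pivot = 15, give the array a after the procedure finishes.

pivot = 15; lo=0, mid=0, hi=8
a[mid]=13<15: swap a[0],a[0]; lo=1,mid=1 → [13,18,3,16,15,9,6,19,7]
a[mid]=18>15: swap a[1],a[8]; hi=7 → [13,7,3,16,15,9,6,19,18]
a[mid]=7<15: swap a[1],a[1]; lo=2,mid=2 → [13,7,3,16,15,9,6,19,18]
a[mid]=3<15: swap a[2],a[2]; lo=3,mid=3 → [13,7,3,16,15,9,6,19,18]
a[mid]=16>15: swap a[3],a[7]; hi=6 → [13,7,3,19,15,9,6,16,18]
a[mid]=19>15: swap a[3],a[6]; hi=5 → [13,7,3,6,15,9,19,16,18]
a[mid]=6<15: swap a[3],a[3]; lo=4,mid=4 → [13,7,3,6,15,9,19,16,18]
a[mid]=15=15: mid=5
a[mid]=9<15: swap a[4],a[5]; lo=5,mid=6 → [13,7,3,6,9,15,19,16,18]
end: lo=5, hi=5; a = [13,7,3,6,9,15,19,16,18]

[13,7,3,6,9,15,19,16,18]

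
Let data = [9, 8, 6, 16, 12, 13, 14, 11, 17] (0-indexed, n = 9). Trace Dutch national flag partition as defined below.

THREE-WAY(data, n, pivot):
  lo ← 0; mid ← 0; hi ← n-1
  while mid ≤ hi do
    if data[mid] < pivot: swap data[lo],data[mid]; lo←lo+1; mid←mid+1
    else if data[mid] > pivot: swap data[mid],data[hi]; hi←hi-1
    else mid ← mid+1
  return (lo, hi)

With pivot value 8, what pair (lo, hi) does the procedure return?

(1, 1)

pivot = 8; lo=0, mid=0, hi=8
data[mid]=9>8: swap data[0],data[8]; hi=7 → [17, 8, 6, 16, 12, 13, 14, 11, 9]
data[mid]=17>8: swap data[0],data[7]; hi=6 → [11, 8, 6, 16, 12, 13, 14, 17, 9]
data[mid]=11>8: swap data[0],data[6]; hi=5 → [14, 8, 6, 16, 12, 13, 11, 17, 9]
data[mid]=14>8: swap data[0],data[5]; hi=4 → [13, 8, 6, 16, 12, 14, 11, 17, 9]
data[mid]=13>8: swap data[0],data[4]; hi=3 → [12, 8, 6, 16, 13, 14, 11, 17, 9]
data[mid]=12>8: swap data[0],data[3]; hi=2 → [16, 8, 6, 12, 13, 14, 11, 17, 9]
data[mid]=16>8: swap data[0],data[2]; hi=1 → [6, 8, 16, 12, 13, 14, 11, 17, 9]
data[mid]=6<8: swap data[0],data[0]; lo=1,mid=1 → [6, 8, 16, 12, 13, 14, 11, 17, 9]
data[mid]=8=8: mid=2
end: lo=1, hi=1; data = [6, 8, 16, 12, 13, 14, 11, 17, 9]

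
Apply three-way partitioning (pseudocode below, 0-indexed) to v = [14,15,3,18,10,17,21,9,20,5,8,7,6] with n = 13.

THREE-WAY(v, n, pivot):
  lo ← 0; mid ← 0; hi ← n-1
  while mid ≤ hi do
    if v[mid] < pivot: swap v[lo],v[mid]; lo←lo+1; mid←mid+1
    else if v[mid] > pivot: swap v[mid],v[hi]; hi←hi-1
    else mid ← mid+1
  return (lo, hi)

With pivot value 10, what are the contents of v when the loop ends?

[6,7,3,8,5,9,10,20,21,17,18,15,14]

pivot = 10; lo=0, mid=0, hi=12
v[mid]=14>10: swap v[0],v[12]; hi=11 → [6,15,3,18,10,17,21,9,20,5,8,7,14]
v[mid]=6<10: swap v[0],v[0]; lo=1,mid=1 → [6,15,3,18,10,17,21,9,20,5,8,7,14]
v[mid]=15>10: swap v[1],v[11]; hi=10 → [6,7,3,18,10,17,21,9,20,5,8,15,14]
v[mid]=7<10: swap v[1],v[1]; lo=2,mid=2 → [6,7,3,18,10,17,21,9,20,5,8,15,14]
v[mid]=3<10: swap v[2],v[2]; lo=3,mid=3 → [6,7,3,18,10,17,21,9,20,5,8,15,14]
v[mid]=18>10: swap v[3],v[10]; hi=9 → [6,7,3,8,10,17,21,9,20,5,18,15,14]
v[mid]=8<10: swap v[3],v[3]; lo=4,mid=4 → [6,7,3,8,10,17,21,9,20,5,18,15,14]
v[mid]=10=10: mid=5
v[mid]=17>10: swap v[5],v[9]; hi=8 → [6,7,3,8,10,5,21,9,20,17,18,15,14]
v[mid]=5<10: swap v[4],v[5]; lo=5,mid=6 → [6,7,3,8,5,10,21,9,20,17,18,15,14]
v[mid]=21>10: swap v[6],v[8]; hi=7 → [6,7,3,8,5,10,20,9,21,17,18,15,14]
v[mid]=20>10: swap v[6],v[7]; hi=6 → [6,7,3,8,5,10,9,20,21,17,18,15,14]
v[mid]=9<10: swap v[5],v[6]; lo=6,mid=7 → [6,7,3,8,5,9,10,20,21,17,18,15,14]
end: lo=6, hi=6; v = [6,7,3,8,5,9,10,20,21,17,18,15,14]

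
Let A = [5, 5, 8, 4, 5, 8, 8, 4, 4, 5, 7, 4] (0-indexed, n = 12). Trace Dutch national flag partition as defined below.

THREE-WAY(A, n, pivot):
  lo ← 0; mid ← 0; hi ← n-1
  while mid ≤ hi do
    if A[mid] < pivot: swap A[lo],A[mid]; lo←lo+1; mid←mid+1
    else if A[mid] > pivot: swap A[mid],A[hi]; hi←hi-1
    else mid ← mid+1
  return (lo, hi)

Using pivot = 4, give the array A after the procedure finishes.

lo=0 mid=0 hi=11
5>4: swap(0,11), hi=10 ⇒ [4, 5, 8, 4, 5, 8, 8, 4, 4, 5, 7, 5]
4=4: mid=1
5>4: swap(1,10), hi=9 ⇒ [4, 7, 8, 4, 5, 8, 8, 4, 4, 5, 5, 5]
7>4: swap(1,9), hi=8 ⇒ [4, 5, 8, 4, 5, 8, 8, 4, 4, 7, 5, 5]
5>4: swap(1,8), hi=7 ⇒ [4, 4, 8, 4, 5, 8, 8, 4, 5, 7, 5, 5]
4=4: mid=2
8>4: swap(2,7), hi=6 ⇒ [4, 4, 4, 4, 5, 8, 8, 8, 5, 7, 5, 5]
4=4: mid=3
4=4: mid=4
5>4: swap(4,6), hi=5 ⇒ [4, 4, 4, 4, 8, 8, 5, 8, 5, 7, 5, 5]
8>4: swap(4,5), hi=4 ⇒ [4, 4, 4, 4, 8, 8, 5, 8, 5, 7, 5, 5]
8>4: swap(4,4), hi=3 ⇒ [4, 4, 4, 4, 8, 8, 5, 8, 5, 7, 5, 5]
done. lo=0 hi=3; A=[4, 4, 4, 4, 8, 8, 5, 8, 5, 7, 5, 5]

[4, 4, 4, 4, 8, 8, 5, 8, 5, 7, 5, 5]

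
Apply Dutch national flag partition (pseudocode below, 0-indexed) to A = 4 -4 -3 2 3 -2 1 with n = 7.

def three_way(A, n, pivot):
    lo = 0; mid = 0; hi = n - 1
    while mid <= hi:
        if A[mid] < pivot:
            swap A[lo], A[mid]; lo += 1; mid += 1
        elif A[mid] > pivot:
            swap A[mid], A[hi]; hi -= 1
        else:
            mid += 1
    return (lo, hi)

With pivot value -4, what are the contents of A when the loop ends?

pivot = -4; lo=0, mid=0, hi=6
A[mid]=4>-4: swap A[0],A[6]; hi=5 → 1 -4 -3 2 3 -2 4
A[mid]=1>-4: swap A[0],A[5]; hi=4 → -2 -4 -3 2 3 1 4
A[mid]=-2>-4: swap A[0],A[4]; hi=3 → 3 -4 -3 2 -2 1 4
A[mid]=3>-4: swap A[0],A[3]; hi=2 → 2 -4 -3 3 -2 1 4
A[mid]=2>-4: swap A[0],A[2]; hi=1 → -3 -4 2 3 -2 1 4
A[mid]=-3>-4: swap A[0],A[1]; hi=0 → -4 -3 2 3 -2 1 4
A[mid]=-4=-4: mid=1
end: lo=0, hi=0; A = -4 -3 2 3 -2 1 4

-4 -3 2 3 -2 1 4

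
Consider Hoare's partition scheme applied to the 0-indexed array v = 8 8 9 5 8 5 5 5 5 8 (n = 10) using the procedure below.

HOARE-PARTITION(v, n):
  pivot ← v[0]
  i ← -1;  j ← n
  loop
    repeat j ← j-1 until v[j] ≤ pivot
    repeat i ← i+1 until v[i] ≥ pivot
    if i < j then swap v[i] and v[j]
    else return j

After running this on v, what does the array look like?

8 5 5 5 5 5 8 9 8 8

pivot=8
j stops at 9 (8), i stops at 0 (8); swap ⇒ 8 8 9 5 8 5 5 5 5 8
j stops at 8 (5), i stops at 1 (8); swap ⇒ 8 5 9 5 8 5 5 5 8 8
j stops at 7 (5), i stops at 2 (9); swap ⇒ 8 5 5 5 8 5 5 9 8 8
j stops at 6 (5), i stops at 4 (8); swap ⇒ 8 5 5 5 5 5 8 9 8 8
j stops at 5, i stops at 6; i≥j ⇒ return 5. v=8 5 5 5 5 5 8 9 8 8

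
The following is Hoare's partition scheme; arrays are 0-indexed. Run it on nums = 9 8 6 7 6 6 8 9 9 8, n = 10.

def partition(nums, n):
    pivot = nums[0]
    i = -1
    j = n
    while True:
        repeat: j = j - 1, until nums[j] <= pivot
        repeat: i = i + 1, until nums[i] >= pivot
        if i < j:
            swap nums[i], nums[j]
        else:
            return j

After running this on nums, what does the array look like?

pivot=9
j stops at 9 (8), i stops at 0 (9); swap ⇒ 8 8 6 7 6 6 8 9 9 9
j stops at 8 (9), i stops at 7 (9); swap ⇒ 8 8 6 7 6 6 8 9 9 9
j stops at 7, i stops at 8; i≥j ⇒ return 7. nums=8 8 6 7 6 6 8 9 9 9

8 8 6 7 6 6 8 9 9 9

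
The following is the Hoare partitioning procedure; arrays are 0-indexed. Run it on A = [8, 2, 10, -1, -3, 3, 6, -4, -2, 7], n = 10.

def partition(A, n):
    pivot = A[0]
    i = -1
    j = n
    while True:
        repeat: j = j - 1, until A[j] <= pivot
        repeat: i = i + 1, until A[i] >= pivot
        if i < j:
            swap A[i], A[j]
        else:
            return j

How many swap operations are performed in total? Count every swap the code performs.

2

pivot=8
j stops at 9 (7), i stops at 0 (8); swap ⇒ [7, 2, 10, -1, -3, 3, 6, -4, -2, 8]
j stops at 8 (-2), i stops at 2 (10); swap ⇒ [7, 2, -2, -1, -3, 3, 6, -4, 10, 8]
j stops at 7, i stops at 8; i≥j ⇒ return 7. A=[7, 2, -2, -1, -3, 3, 6, -4, 10, 8]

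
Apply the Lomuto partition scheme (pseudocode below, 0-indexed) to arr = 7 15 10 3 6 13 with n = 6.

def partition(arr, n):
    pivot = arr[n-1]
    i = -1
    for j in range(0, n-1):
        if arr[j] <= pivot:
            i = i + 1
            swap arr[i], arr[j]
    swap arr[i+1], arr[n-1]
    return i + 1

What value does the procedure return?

pivot=13, i=-1
j=0: 7≤13, i=0, swap(0,0) ⇒ 7 15 10 3 6 13
j=1: 15>13, skip
j=2: 10≤13, i=1, swap(1,2) ⇒ 7 10 15 3 6 13
j=3: 3≤13, i=2, swap(2,3) ⇒ 7 10 3 15 6 13
j=4: 6≤13, i=3, swap(3,4) ⇒ 7 10 3 6 15 13
swap(4,5) ⇒ 7 10 3 6 13 15; return 4

4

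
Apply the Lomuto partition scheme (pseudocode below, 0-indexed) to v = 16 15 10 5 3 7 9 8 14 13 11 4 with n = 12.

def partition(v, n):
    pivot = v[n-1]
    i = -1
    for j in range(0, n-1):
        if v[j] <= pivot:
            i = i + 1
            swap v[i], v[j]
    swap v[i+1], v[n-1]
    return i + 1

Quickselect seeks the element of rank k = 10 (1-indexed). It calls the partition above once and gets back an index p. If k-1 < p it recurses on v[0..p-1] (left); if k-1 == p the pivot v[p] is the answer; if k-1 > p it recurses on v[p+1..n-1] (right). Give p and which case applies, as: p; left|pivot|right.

1; right

pivot = v[11] = 4; i = -1
j=0: v[0]=16 > 4 → no swap
j=1: v[1]=15 > 4 → no swap
j=2: v[2]=10 > 4 → no swap
j=3: v[3]=5 > 4 → no swap
j=4: v[4]=3 ≤ 4 → i=0, swap v[0],v[4] → 3 15 10 5 16 7 9 8 14 13 11 4
j=5: v[5]=7 > 4 → no swap
j=6: v[6]=9 > 4 → no swap
j=7: v[7]=8 > 4 → no swap
j=8: v[8]=14 > 4 → no swap
j=9: v[9]=13 > 4 → no swap
j=10: v[10]=11 > 4 → no swap
final swap v[1],v[11] → 3 4 10 5 16 7 9 8 14 13 11 15; return 1
p = 1; k-1 = 9 > 1 ⇒ right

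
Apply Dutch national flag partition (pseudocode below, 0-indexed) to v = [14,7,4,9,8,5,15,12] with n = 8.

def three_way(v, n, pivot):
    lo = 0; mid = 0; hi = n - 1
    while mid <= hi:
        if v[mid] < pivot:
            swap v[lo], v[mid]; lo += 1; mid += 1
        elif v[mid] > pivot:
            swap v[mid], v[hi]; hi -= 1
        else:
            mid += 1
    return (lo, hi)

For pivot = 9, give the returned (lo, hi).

lo=0 mid=0 hi=7
14>9: swap(0,7), hi=6 ⇒ [12,7,4,9,8,5,15,14]
12>9: swap(0,6), hi=5 ⇒ [15,7,4,9,8,5,12,14]
15>9: swap(0,5), hi=4 ⇒ [5,7,4,9,8,15,12,14]
5<9: swap(0,0), lo=1 mid=1 ⇒ [5,7,4,9,8,15,12,14]
7<9: swap(1,1), lo=2 mid=2 ⇒ [5,7,4,9,8,15,12,14]
4<9: swap(2,2), lo=3 mid=3 ⇒ [5,7,4,9,8,15,12,14]
9=9: mid=4
8<9: swap(3,4), lo=4 mid=5 ⇒ [5,7,4,8,9,15,12,14]
done. lo=4 hi=4; v=[5,7,4,8,9,15,12,14]

(4, 4)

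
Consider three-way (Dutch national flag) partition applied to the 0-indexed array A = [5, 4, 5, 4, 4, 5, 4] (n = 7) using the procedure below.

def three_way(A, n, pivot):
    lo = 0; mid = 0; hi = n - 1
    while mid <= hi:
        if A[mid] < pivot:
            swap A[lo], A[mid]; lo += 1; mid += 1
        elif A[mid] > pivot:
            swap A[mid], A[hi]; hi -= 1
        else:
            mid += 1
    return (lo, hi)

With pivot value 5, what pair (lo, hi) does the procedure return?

lo=0 mid=0 hi=6
5=5: mid=1
4<5: swap(0,1), lo=1 mid=2 ⇒ [4, 5, 5, 4, 4, 5, 4]
5=5: mid=3
4<5: swap(1,3), lo=2 mid=4 ⇒ [4, 4, 5, 5, 4, 5, 4]
4<5: swap(2,4), lo=3 mid=5 ⇒ [4, 4, 4, 5, 5, 5, 4]
5=5: mid=6
4<5: swap(3,6), lo=4 mid=7 ⇒ [4, 4, 4, 4, 5, 5, 5]
done. lo=4 hi=6; A=[4, 4, 4, 4, 5, 5, 5]

(4, 6)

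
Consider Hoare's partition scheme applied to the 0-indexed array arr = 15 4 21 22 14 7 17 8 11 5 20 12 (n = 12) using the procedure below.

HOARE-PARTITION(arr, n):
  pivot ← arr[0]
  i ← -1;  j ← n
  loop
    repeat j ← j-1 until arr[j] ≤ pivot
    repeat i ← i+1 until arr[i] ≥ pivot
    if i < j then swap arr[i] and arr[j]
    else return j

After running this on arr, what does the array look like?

pivot = arr[0] = 15; i = -1, j = 12
j→11 (arr[11]=12≤15), i→0 (arr[0]=15≥15); i<j, swap → 12 4 21 22 14 7 17 8 11 5 20 15
j→9 (arr[9]=5≤15), i→2 (arr[2]=21≥15); i<j, swap → 12 4 5 22 14 7 17 8 11 21 20 15
j→8 (arr[8]=11≤15), i→3 (arr[3]=22≥15); i<j, swap → 12 4 5 11 14 7 17 8 22 21 20 15
j→7 (arr[7]=8≤15), i→6 (arr[6]=17≥15); i<j, swap → 12 4 5 11 14 7 8 17 22 21 20 15
j→6, i→7; i≥j, return j=6. arr = 12 4 5 11 14 7 8 17 22 21 20 15

12 4 5 11 14 7 8 17 22 21 20 15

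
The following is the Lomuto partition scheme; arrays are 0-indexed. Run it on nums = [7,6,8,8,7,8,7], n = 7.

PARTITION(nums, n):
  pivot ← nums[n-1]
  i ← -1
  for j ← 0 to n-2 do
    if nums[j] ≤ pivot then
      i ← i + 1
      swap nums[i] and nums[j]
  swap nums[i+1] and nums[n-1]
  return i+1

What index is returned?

3

pivot=7, i=-1
j=0: 7≤7, i=0, swap(0,0) ⇒ [7,6,8,8,7,8,7]
j=1: 6≤7, i=1, swap(1,1) ⇒ [7,6,8,8,7,8,7]
j=2: 8>7, skip
j=3: 8>7, skip
j=4: 7≤7, i=2, swap(2,4) ⇒ [7,6,7,8,8,8,7]
j=5: 8>7, skip
swap(3,6) ⇒ [7,6,7,7,8,8,8]; return 3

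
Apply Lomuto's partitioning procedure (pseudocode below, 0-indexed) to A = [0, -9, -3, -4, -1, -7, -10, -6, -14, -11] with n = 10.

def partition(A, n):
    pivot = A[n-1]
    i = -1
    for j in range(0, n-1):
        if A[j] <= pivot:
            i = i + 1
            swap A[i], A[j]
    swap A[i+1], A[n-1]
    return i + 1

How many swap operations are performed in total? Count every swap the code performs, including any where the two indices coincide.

2

pivot = A[9] = -11; i = -1
j=0: A[0]=0 > -11 → no swap
j=1: A[1]=-9 > -11 → no swap
j=2: A[2]=-3 > -11 → no swap
j=3: A[3]=-4 > -11 → no swap
j=4: A[4]=-1 > -11 → no swap
j=5: A[5]=-7 > -11 → no swap
j=6: A[6]=-10 > -11 → no swap
j=7: A[7]=-6 > -11 → no swap
j=8: A[8]=-14 ≤ -11 → i=0, swap A[0],A[8] → [-14, -9, -3, -4, -1, -7, -10, -6, 0, -11]
final swap A[1],A[9] → [-14, -11, -3, -4, -1, -7, -10, -6, 0, -9]; return 1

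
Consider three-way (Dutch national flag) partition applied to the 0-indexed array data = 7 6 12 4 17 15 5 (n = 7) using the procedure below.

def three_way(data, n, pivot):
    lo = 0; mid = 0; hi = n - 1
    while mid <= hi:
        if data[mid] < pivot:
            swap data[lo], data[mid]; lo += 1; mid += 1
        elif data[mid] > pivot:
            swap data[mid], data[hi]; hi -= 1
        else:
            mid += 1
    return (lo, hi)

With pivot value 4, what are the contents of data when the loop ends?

pivot = 4; lo=0, mid=0, hi=6
data[mid]=7>4: swap data[0],data[6]; hi=5 → 5 6 12 4 17 15 7
data[mid]=5>4: swap data[0],data[5]; hi=4 → 15 6 12 4 17 5 7
data[mid]=15>4: swap data[0],data[4]; hi=3 → 17 6 12 4 15 5 7
data[mid]=17>4: swap data[0],data[3]; hi=2 → 4 6 12 17 15 5 7
data[mid]=4=4: mid=1
data[mid]=6>4: swap data[1],data[2]; hi=1 → 4 12 6 17 15 5 7
data[mid]=12>4: swap data[1],data[1]; hi=0 → 4 12 6 17 15 5 7
end: lo=0, hi=0; data = 4 12 6 17 15 5 7

4 12 6 17 15 5 7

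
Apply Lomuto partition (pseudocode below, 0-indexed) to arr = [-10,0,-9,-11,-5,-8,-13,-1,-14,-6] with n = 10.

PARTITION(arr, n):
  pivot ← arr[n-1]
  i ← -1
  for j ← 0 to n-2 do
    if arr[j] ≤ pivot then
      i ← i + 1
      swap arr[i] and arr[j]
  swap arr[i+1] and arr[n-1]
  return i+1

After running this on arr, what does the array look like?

pivot = arr[9] = -6; i = -1
j=0: arr[0]=-10 ≤ -6 → i=0, swap arr[0],arr[0] (no change) → [-10,0,-9,-11,-5,-8,-13,-1,-14,-6]
j=1: arr[1]=0 > -6 → no swap
j=2: arr[2]=-9 ≤ -6 → i=1, swap arr[1],arr[2] → [-10,-9,0,-11,-5,-8,-13,-1,-14,-6]
j=3: arr[3]=-11 ≤ -6 → i=2, swap arr[2],arr[3] → [-10,-9,-11,0,-5,-8,-13,-1,-14,-6]
j=4: arr[4]=-5 > -6 → no swap
j=5: arr[5]=-8 ≤ -6 → i=3, swap arr[3],arr[5] → [-10,-9,-11,-8,-5,0,-13,-1,-14,-6]
j=6: arr[6]=-13 ≤ -6 → i=4, swap arr[4],arr[6] → [-10,-9,-11,-8,-13,0,-5,-1,-14,-6]
j=7: arr[7]=-1 > -6 → no swap
j=8: arr[8]=-14 ≤ -6 → i=5, swap arr[5],arr[8] → [-10,-9,-11,-8,-13,-14,-5,-1,0,-6]
final swap arr[6],arr[9] → [-10,-9,-11,-8,-13,-14,-6,-1,0,-5]; return 6

[-10,-9,-11,-8,-13,-14,-6,-1,0,-5]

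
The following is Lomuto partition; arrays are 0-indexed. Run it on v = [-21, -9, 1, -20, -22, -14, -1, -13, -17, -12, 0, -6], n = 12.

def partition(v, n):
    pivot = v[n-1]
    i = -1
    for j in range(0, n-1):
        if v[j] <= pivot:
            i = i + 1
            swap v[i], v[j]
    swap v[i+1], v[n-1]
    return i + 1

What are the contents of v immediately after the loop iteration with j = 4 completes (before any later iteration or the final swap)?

pivot=-6, i=-1
j=0: -21≤-6, i=0, swap(0,0) ⇒ [-21, -9, 1, -20, -22, -14, -1, -13, -17, -12, 0, -6]
j=1: -9≤-6, i=1, swap(1,1) ⇒ [-21, -9, 1, -20, -22, -14, -1, -13, -17, -12, 0, -6]
j=2: 1>-6, skip
j=3: -20≤-6, i=2, swap(2,3) ⇒ [-21, -9, -20, 1, -22, -14, -1, -13, -17, -12, 0, -6]
j=4: -22≤-6, i=3, swap(3,4) ⇒ [-21, -9, -20, -22, 1, -14, -1, -13, -17, -12, 0, -6]
(after j=4) v = [-21, -9, -20, -22, 1, -14, -1, -13, -17, -12, 0, -6]

[-21, -9, -20, -22, 1, -14, -1, -13, -17, -12, 0, -6]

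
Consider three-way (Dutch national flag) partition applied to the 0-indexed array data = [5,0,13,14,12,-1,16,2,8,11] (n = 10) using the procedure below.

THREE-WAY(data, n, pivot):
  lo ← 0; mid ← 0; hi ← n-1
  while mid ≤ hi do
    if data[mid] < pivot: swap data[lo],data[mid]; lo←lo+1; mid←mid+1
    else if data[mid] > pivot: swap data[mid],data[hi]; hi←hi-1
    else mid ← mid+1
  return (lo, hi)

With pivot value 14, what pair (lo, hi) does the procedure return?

lo=0 mid=0 hi=9
5<14: swap(0,0), lo=1 mid=1 ⇒ [5,0,13,14,12,-1,16,2,8,11]
0<14: swap(1,1), lo=2 mid=2 ⇒ [5,0,13,14,12,-1,16,2,8,11]
13<14: swap(2,2), lo=3 mid=3 ⇒ [5,0,13,14,12,-1,16,2,8,11]
14=14: mid=4
12<14: swap(3,4), lo=4 mid=5 ⇒ [5,0,13,12,14,-1,16,2,8,11]
-1<14: swap(4,5), lo=5 mid=6 ⇒ [5,0,13,12,-1,14,16,2,8,11]
16>14: swap(6,9), hi=8 ⇒ [5,0,13,12,-1,14,11,2,8,16]
11<14: swap(5,6), lo=6 mid=7 ⇒ [5,0,13,12,-1,11,14,2,8,16]
2<14: swap(6,7), lo=7 mid=8 ⇒ [5,0,13,12,-1,11,2,14,8,16]
8<14: swap(7,8), lo=8 mid=9 ⇒ [5,0,13,12,-1,11,2,8,14,16]
done. lo=8 hi=8; data=[5,0,13,12,-1,11,2,8,14,16]

(8, 8)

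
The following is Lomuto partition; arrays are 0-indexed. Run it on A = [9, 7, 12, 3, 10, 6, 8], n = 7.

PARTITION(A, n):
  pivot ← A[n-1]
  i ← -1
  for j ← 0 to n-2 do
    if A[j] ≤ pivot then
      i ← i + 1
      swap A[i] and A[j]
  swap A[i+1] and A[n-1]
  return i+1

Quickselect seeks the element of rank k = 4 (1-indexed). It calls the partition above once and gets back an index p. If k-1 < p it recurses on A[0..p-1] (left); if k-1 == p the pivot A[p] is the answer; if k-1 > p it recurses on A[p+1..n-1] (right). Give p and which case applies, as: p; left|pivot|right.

3; pivot

pivot = A[6] = 8; i = -1
j=0: A[0]=9 > 8 → no swap
j=1: A[1]=7 ≤ 8 → i=0, swap A[0],A[1] → [7, 9, 12, 3, 10, 6, 8]
j=2: A[2]=12 > 8 → no swap
j=3: A[3]=3 ≤ 8 → i=1, swap A[1],A[3] → [7, 3, 12, 9, 10, 6, 8]
j=4: A[4]=10 > 8 → no swap
j=5: A[5]=6 ≤ 8 → i=2, swap A[2],A[5] → [7, 3, 6, 9, 10, 12, 8]
final swap A[3],A[6] → [7, 3, 6, 8, 10, 12, 9]; return 3
p = 3; k-1 = 3 == 3 ⇒ pivot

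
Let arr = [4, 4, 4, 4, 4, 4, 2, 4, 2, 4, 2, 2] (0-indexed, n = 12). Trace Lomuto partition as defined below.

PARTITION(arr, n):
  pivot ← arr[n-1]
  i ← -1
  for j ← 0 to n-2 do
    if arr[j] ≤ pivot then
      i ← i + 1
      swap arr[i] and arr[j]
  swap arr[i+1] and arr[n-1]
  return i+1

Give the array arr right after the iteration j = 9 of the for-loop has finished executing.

[2, 2, 4, 4, 4, 4, 4, 4, 4, 4, 2, 2]

pivot = arr[11] = 2; i = -1
j=0: arr[0]=4 > 2 → no swap
j=1: arr[1]=4 > 2 → no swap
j=2: arr[2]=4 > 2 → no swap
j=3: arr[3]=4 > 2 → no swap
j=4: arr[4]=4 > 2 → no swap
j=5: arr[5]=4 > 2 → no swap
j=6: arr[6]=2 ≤ 2 → i=0, swap arr[0],arr[6] → [2, 4, 4, 4, 4, 4, 4, 4, 2, 4, 2, 2]
j=7: arr[7]=4 > 2 → no swap
j=8: arr[8]=2 ≤ 2 → i=1, swap arr[1],arr[8] → [2, 2, 4, 4, 4, 4, 4, 4, 4, 4, 2, 2]
j=9: arr[9]=4 > 2 → no swap
(after j=9) arr = [2, 2, 4, 4, 4, 4, 4, 4, 4, 4, 2, 2]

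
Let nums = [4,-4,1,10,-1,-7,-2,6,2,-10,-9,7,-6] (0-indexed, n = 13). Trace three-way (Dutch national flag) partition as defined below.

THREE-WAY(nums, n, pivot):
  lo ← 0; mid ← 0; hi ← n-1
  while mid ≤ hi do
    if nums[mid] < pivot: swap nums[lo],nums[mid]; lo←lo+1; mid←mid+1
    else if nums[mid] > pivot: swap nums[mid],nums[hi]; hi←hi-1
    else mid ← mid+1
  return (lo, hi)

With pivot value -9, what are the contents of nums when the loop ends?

[-10,-9,10,-1,-7,-2,6,2,1,-4,7,-6,4]

lo=0 mid=0 hi=12
4>-9: swap(0,12), hi=11 ⇒ [-6,-4,1,10,-1,-7,-2,6,2,-10,-9,7,4]
-6>-9: swap(0,11), hi=10 ⇒ [7,-4,1,10,-1,-7,-2,6,2,-10,-9,-6,4]
7>-9: swap(0,10), hi=9 ⇒ [-9,-4,1,10,-1,-7,-2,6,2,-10,7,-6,4]
-9=-9: mid=1
-4>-9: swap(1,9), hi=8 ⇒ [-9,-10,1,10,-1,-7,-2,6,2,-4,7,-6,4]
-10<-9: swap(0,1), lo=1 mid=2 ⇒ [-10,-9,1,10,-1,-7,-2,6,2,-4,7,-6,4]
1>-9: swap(2,8), hi=7 ⇒ [-10,-9,2,10,-1,-7,-2,6,1,-4,7,-6,4]
2>-9: swap(2,7), hi=6 ⇒ [-10,-9,6,10,-1,-7,-2,2,1,-4,7,-6,4]
6>-9: swap(2,6), hi=5 ⇒ [-10,-9,-2,10,-1,-7,6,2,1,-4,7,-6,4]
-2>-9: swap(2,5), hi=4 ⇒ [-10,-9,-7,10,-1,-2,6,2,1,-4,7,-6,4]
-7>-9: swap(2,4), hi=3 ⇒ [-10,-9,-1,10,-7,-2,6,2,1,-4,7,-6,4]
-1>-9: swap(2,3), hi=2 ⇒ [-10,-9,10,-1,-7,-2,6,2,1,-4,7,-6,4]
10>-9: swap(2,2), hi=1 ⇒ [-10,-9,10,-1,-7,-2,6,2,1,-4,7,-6,4]
done. lo=1 hi=1; nums=[-10,-9,10,-1,-7,-2,6,2,1,-4,7,-6,4]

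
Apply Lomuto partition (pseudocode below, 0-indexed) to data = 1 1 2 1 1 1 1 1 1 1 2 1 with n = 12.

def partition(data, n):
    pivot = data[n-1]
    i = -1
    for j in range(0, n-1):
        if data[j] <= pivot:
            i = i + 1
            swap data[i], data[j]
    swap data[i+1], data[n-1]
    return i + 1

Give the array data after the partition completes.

1 1 1 1 1 1 1 1 1 1 2 2

pivot=1, i=-1
j=0: 1≤1, i=0, swap(0,0) ⇒ 1 1 2 1 1 1 1 1 1 1 2 1
j=1: 1≤1, i=1, swap(1,1) ⇒ 1 1 2 1 1 1 1 1 1 1 2 1
j=2: 2>1, skip
j=3: 1≤1, i=2, swap(2,3) ⇒ 1 1 1 2 1 1 1 1 1 1 2 1
j=4: 1≤1, i=3, swap(3,4) ⇒ 1 1 1 1 2 1 1 1 1 1 2 1
j=5: 1≤1, i=4, swap(4,5) ⇒ 1 1 1 1 1 2 1 1 1 1 2 1
j=6: 1≤1, i=5, swap(5,6) ⇒ 1 1 1 1 1 1 2 1 1 1 2 1
j=7: 1≤1, i=6, swap(6,7) ⇒ 1 1 1 1 1 1 1 2 1 1 2 1
j=8: 1≤1, i=7, swap(7,8) ⇒ 1 1 1 1 1 1 1 1 2 1 2 1
j=9: 1≤1, i=8, swap(8,9) ⇒ 1 1 1 1 1 1 1 1 1 2 2 1
j=10: 2>1, skip
swap(9,11) ⇒ 1 1 1 1 1 1 1 1 1 1 2 2; return 9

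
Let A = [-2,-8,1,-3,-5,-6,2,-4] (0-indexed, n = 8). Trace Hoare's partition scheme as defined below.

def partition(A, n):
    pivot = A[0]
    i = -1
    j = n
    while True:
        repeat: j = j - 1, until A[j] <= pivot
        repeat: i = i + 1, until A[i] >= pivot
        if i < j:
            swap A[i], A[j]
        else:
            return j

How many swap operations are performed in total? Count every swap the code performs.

2

pivot=-2
j stops at 7 (-4), i stops at 0 (-2); swap ⇒ [-4,-8,1,-3,-5,-6,2,-2]
j stops at 5 (-6), i stops at 2 (1); swap ⇒ [-4,-8,-6,-3,-5,1,2,-2]
j stops at 4, i stops at 5; i≥j ⇒ return 4. A=[-4,-8,-6,-3,-5,1,2,-2]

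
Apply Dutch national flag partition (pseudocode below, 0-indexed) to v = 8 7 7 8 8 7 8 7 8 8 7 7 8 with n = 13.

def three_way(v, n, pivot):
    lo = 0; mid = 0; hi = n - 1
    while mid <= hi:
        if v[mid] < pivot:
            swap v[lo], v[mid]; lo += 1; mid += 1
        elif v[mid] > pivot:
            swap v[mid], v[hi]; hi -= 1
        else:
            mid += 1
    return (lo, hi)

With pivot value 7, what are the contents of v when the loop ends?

pivot = 7; lo=0, mid=0, hi=12
v[mid]=8>7: swap v[0],v[12]; hi=11 → 8 7 7 8 8 7 8 7 8 8 7 7 8
v[mid]=8>7: swap v[0],v[11]; hi=10 → 7 7 7 8 8 7 8 7 8 8 7 8 8
v[mid]=7=7: mid=1
v[mid]=7=7: mid=2
v[mid]=7=7: mid=3
v[mid]=8>7: swap v[3],v[10]; hi=9 → 7 7 7 7 8 7 8 7 8 8 8 8 8
v[mid]=7=7: mid=4
v[mid]=8>7: swap v[4],v[9]; hi=8 → 7 7 7 7 8 7 8 7 8 8 8 8 8
v[mid]=8>7: swap v[4],v[8]; hi=7 → 7 7 7 7 8 7 8 7 8 8 8 8 8
v[mid]=8>7: swap v[4],v[7]; hi=6 → 7 7 7 7 7 7 8 8 8 8 8 8 8
v[mid]=7=7: mid=5
v[mid]=7=7: mid=6
v[mid]=8>7: swap v[6],v[6]; hi=5 → 7 7 7 7 7 7 8 8 8 8 8 8 8
end: lo=0, hi=5; v = 7 7 7 7 7 7 8 8 8 8 8 8 8

7 7 7 7 7 7 8 8 8 8 8 8 8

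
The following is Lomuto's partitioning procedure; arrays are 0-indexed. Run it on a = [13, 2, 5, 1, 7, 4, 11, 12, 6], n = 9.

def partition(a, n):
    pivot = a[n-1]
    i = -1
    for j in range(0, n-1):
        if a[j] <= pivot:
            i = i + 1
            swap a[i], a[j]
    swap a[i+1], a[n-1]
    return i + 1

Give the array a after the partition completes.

[2, 5, 1, 4, 6, 13, 11, 12, 7]

pivot=6, i=-1
j=0: 13>6, skip
j=1: 2≤6, i=0, swap(0,1) ⇒ [2, 13, 5, 1, 7, 4, 11, 12, 6]
j=2: 5≤6, i=1, swap(1,2) ⇒ [2, 5, 13, 1, 7, 4, 11, 12, 6]
j=3: 1≤6, i=2, swap(2,3) ⇒ [2, 5, 1, 13, 7, 4, 11, 12, 6]
j=4: 7>6, skip
j=5: 4≤6, i=3, swap(3,5) ⇒ [2, 5, 1, 4, 7, 13, 11, 12, 6]
j=6: 11>6, skip
j=7: 12>6, skip
swap(4,8) ⇒ [2, 5, 1, 4, 6, 13, 11, 12, 7]; return 4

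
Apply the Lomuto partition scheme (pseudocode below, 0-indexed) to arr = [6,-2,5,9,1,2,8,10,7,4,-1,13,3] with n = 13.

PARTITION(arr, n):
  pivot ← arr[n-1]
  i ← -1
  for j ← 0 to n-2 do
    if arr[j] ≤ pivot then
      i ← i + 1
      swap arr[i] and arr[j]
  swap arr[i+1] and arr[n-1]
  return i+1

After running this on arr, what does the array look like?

[-2,1,2,-1,3,5,8,10,7,4,9,13,6]

pivot = arr[12] = 3; i = -1
j=0: arr[0]=6 > 3 → no swap
j=1: arr[1]=-2 ≤ 3 → i=0, swap arr[0],arr[1] → [-2,6,5,9,1,2,8,10,7,4,-1,13,3]
j=2: arr[2]=5 > 3 → no swap
j=3: arr[3]=9 > 3 → no swap
j=4: arr[4]=1 ≤ 3 → i=1, swap arr[1],arr[4] → [-2,1,5,9,6,2,8,10,7,4,-1,13,3]
j=5: arr[5]=2 ≤ 3 → i=2, swap arr[2],arr[5] → [-2,1,2,9,6,5,8,10,7,4,-1,13,3]
j=6: arr[6]=8 > 3 → no swap
j=7: arr[7]=10 > 3 → no swap
j=8: arr[8]=7 > 3 → no swap
j=9: arr[9]=4 > 3 → no swap
j=10: arr[10]=-1 ≤ 3 → i=3, swap arr[3],arr[10] → [-2,1,2,-1,6,5,8,10,7,4,9,13,3]
j=11: arr[11]=13 > 3 → no swap
final swap arr[4],arr[12] → [-2,1,2,-1,3,5,8,10,7,4,9,13,6]; return 4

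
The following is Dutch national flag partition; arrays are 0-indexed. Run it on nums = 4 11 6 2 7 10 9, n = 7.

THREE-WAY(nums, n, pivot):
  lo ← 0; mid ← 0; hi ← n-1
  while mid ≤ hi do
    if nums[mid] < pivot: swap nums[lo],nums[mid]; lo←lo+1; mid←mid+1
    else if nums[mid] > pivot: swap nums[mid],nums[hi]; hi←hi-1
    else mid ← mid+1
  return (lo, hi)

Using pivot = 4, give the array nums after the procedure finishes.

2 4 6 7 10 9 11

lo=0 mid=0 hi=6
4=4: mid=1
11>4: swap(1,6), hi=5 ⇒ 4 9 6 2 7 10 11
9>4: swap(1,5), hi=4 ⇒ 4 10 6 2 7 9 11
10>4: swap(1,4), hi=3 ⇒ 4 7 6 2 10 9 11
7>4: swap(1,3), hi=2 ⇒ 4 2 6 7 10 9 11
2<4: swap(0,1), lo=1 mid=2 ⇒ 2 4 6 7 10 9 11
6>4: swap(2,2), hi=1 ⇒ 2 4 6 7 10 9 11
done. lo=1 hi=1; nums=2 4 6 7 10 9 11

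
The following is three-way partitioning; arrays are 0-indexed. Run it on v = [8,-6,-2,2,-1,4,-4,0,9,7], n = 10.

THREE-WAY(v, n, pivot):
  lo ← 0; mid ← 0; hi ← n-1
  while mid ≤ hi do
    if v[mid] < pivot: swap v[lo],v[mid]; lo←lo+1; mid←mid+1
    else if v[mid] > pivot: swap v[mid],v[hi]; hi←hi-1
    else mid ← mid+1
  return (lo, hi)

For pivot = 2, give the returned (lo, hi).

pivot = 2; lo=0, mid=0, hi=9
v[mid]=8>2: swap v[0],v[9]; hi=8 → [7,-6,-2,2,-1,4,-4,0,9,8]
v[mid]=7>2: swap v[0],v[8]; hi=7 → [9,-6,-2,2,-1,4,-4,0,7,8]
v[mid]=9>2: swap v[0],v[7]; hi=6 → [0,-6,-2,2,-1,4,-4,9,7,8]
v[mid]=0<2: swap v[0],v[0]; lo=1,mid=1 → [0,-6,-2,2,-1,4,-4,9,7,8]
v[mid]=-6<2: swap v[1],v[1]; lo=2,mid=2 → [0,-6,-2,2,-1,4,-4,9,7,8]
v[mid]=-2<2: swap v[2],v[2]; lo=3,mid=3 → [0,-6,-2,2,-1,4,-4,9,7,8]
v[mid]=2=2: mid=4
v[mid]=-1<2: swap v[3],v[4]; lo=4,mid=5 → [0,-6,-2,-1,2,4,-4,9,7,8]
v[mid]=4>2: swap v[5],v[6]; hi=5 → [0,-6,-2,-1,2,-4,4,9,7,8]
v[mid]=-4<2: swap v[4],v[5]; lo=5,mid=6 → [0,-6,-2,-1,-4,2,4,9,7,8]
end: lo=5, hi=5; v = [0,-6,-2,-1,-4,2,4,9,7,8]

(5, 5)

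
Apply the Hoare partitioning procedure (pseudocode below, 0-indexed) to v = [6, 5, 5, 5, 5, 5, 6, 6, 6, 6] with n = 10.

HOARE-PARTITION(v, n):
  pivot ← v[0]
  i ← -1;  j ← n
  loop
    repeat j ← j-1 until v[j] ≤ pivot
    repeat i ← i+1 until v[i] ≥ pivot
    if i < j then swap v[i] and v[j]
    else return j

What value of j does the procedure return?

pivot = v[0] = 6; i = -1, j = 10
j→9 (v[9]=6≤6), i→0 (v[0]=6≥6); i<j, swap → [6, 5, 5, 5, 5, 5, 6, 6, 6, 6]
j→8 (v[8]=6≤6), i→6 (v[6]=6≥6); i<j, swap → [6, 5, 5, 5, 5, 5, 6, 6, 6, 6]
j→7, i→7; i≥j, return j=7. v = [6, 5, 5, 5, 5, 5, 6, 6, 6, 6]

7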